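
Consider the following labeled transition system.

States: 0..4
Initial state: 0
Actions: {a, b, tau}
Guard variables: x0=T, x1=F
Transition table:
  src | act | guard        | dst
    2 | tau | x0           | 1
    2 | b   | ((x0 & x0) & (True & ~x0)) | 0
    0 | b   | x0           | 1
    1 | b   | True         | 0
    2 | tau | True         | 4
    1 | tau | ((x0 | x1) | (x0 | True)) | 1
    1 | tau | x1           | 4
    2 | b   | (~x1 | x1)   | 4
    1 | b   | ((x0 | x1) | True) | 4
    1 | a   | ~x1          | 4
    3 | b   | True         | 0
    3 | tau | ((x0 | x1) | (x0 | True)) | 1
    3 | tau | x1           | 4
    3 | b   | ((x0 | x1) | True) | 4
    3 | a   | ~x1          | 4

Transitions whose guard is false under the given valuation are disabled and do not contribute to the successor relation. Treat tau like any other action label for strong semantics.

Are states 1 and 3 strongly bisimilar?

Bisimulation quotient by refinement:
  P[0] = {{0,1,2,3,4}}
  P[1] = {{0},{1,3},{2},{4}}
4 equivalence class(es) (converged in 2)
[1]={1,3}  [3]={1,3}

Answer: BISIMILAR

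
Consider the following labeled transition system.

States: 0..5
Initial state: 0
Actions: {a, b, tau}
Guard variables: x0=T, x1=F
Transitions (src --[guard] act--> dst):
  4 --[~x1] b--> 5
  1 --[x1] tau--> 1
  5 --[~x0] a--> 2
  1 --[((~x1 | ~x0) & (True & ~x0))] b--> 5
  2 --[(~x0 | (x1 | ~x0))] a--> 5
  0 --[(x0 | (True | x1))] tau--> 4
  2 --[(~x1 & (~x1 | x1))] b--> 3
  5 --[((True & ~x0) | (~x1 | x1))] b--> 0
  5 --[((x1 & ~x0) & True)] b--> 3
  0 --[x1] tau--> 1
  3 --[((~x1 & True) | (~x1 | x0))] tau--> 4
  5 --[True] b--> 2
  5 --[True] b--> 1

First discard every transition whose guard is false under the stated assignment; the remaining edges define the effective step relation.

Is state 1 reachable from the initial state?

Answer: REACHABLE

Analysis:
7 transition(s) survive guard evaluation.
depth 0: {0}
depth 1: {4}  cumulative {0,4}
depth 2: {5}  cumulative {0,4,5}
depth 3: {1,2}  cumulative {0,1,2,4,5}
depth 4: {3}  cumulative {0,1,2,3,4,5}
Reach set: {0,1,2,3,4,5}
witness 1: tau·b·b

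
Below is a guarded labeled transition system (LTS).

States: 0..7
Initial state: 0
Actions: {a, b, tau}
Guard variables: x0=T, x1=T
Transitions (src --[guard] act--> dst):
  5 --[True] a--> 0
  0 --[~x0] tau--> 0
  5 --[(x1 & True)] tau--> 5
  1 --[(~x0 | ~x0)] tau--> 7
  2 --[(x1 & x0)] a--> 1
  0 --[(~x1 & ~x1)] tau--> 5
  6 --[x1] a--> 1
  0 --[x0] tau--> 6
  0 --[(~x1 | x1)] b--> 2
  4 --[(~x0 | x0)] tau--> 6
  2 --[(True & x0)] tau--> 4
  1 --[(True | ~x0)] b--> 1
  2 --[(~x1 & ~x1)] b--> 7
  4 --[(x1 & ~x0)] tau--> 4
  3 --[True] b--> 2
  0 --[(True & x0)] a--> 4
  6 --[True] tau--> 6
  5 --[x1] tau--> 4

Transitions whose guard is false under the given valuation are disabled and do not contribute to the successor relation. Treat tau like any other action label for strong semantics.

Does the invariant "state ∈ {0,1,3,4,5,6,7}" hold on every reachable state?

Answer: INVARIANT VIOLATED at state 2

Working:
Allowed set {0,1,3,4,5,6,7}
Reachable = {0,1,2,4,6}
  0: ✓
  1: ✓
  2: VIOLATES
  4: ✓
  6: ✓
counterexample path to 2: b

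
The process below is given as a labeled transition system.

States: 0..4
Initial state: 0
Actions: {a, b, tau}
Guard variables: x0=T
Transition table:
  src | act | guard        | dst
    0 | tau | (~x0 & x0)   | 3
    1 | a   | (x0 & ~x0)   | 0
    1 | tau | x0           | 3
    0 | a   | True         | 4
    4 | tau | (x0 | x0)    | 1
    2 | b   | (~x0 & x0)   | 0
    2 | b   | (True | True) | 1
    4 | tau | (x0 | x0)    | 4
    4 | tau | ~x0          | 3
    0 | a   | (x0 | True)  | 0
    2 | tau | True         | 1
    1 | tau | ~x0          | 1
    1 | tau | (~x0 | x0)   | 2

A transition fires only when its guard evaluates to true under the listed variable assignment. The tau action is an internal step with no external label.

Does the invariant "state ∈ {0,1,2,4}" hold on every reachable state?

Allowed set {0,1,2,4}
Reach set: {0,1,2,3,4}
  0: ✓
  1: ✓
  2: ✓
  3: ✗ unsafe
  4: ✓
witness against invariant: a·tau·tau → 3

Answer: INVARIANT VIOLATED at state 3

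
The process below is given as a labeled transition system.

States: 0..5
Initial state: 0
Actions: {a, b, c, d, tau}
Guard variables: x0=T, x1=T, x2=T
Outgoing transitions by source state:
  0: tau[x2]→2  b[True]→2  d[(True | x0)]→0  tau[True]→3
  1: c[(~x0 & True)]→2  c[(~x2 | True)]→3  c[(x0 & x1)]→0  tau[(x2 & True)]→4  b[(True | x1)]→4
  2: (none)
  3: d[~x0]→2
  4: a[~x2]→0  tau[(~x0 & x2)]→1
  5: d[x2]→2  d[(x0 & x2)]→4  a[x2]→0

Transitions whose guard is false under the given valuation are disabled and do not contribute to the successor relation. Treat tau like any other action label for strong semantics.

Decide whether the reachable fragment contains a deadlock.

R = {0,2,3}
  0: b→2  d→0  tau→2  tau→3  [4 out]
  2: ∅  [STUCK]
  3: ∅  [STUCK]
Path to 2: tau

Answer: DEADLOCK at state 2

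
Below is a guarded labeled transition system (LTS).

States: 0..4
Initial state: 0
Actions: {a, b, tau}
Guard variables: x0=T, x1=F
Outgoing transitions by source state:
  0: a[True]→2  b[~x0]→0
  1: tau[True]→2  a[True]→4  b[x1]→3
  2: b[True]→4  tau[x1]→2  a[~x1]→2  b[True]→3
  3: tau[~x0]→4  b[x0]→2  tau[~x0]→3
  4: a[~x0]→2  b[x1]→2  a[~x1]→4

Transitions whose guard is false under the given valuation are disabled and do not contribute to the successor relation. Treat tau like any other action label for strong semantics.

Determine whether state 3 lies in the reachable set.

Answer: REACHABLE

Analysis:
Guard filter leaves 8 enabled edge(s).
Layer 0: {0}
Layer 1: {2}  now seen {0,2}
Layer 2: {3,4}  now seen {0,2,3,4}
Reach set: {0,2,3,4}
trace reaching 3: a·b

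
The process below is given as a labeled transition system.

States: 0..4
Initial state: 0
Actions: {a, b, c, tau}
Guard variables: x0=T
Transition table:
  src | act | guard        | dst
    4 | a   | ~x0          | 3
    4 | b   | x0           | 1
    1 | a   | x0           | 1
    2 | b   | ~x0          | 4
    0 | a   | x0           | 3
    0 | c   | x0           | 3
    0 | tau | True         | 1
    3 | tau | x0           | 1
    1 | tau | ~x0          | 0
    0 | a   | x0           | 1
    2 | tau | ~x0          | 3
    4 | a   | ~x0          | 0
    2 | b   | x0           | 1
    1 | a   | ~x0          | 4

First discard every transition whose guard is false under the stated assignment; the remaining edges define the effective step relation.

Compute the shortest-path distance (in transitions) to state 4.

Layered search for 4:
  Layer 0: {0}
  Layer 1: {1,3}
4 never appears.

Answer: UNREACHABLE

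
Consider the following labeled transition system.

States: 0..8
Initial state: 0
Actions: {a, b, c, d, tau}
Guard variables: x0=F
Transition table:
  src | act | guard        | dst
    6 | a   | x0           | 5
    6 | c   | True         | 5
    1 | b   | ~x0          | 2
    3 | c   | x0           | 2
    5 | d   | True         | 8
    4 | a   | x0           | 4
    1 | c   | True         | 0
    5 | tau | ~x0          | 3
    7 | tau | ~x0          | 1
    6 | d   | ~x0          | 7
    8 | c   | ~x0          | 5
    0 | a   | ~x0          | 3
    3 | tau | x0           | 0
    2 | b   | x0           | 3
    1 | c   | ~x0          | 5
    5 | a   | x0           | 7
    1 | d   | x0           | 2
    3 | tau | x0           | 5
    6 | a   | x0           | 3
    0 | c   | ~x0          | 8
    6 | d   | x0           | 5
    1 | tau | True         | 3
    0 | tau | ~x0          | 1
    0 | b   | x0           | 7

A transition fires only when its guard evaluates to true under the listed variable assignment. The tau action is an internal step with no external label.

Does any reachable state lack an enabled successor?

Answer: DEADLOCK at state 2

Working:
R = {0,1,2,3,5,8}
  0: a→3  c→8  tau→1  [deg 3]
  1: b→2  c→0  c→5  tau→3  [deg 4]
  2: ∅  [deadlock]
  3: ∅  [deadlock]
  5: d→8  tau→3  [deg 2]
  8: c→5  [deg 1]
trace reaching 2: tau·b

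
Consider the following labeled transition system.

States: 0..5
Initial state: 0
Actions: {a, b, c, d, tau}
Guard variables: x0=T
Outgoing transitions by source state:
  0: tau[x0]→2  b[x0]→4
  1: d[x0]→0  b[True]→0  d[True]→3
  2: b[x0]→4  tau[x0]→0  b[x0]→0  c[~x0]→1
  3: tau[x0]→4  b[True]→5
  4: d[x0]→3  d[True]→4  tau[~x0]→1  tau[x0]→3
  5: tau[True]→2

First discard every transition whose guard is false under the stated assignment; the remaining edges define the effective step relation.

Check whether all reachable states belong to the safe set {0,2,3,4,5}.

Safe = {0,2,3,4,5}
Reachable = {0,2,3,4,5}
  0: safe
  2: safe
  3: safe
  4: safe
  5: safe

Answer: INVARIANT HOLDS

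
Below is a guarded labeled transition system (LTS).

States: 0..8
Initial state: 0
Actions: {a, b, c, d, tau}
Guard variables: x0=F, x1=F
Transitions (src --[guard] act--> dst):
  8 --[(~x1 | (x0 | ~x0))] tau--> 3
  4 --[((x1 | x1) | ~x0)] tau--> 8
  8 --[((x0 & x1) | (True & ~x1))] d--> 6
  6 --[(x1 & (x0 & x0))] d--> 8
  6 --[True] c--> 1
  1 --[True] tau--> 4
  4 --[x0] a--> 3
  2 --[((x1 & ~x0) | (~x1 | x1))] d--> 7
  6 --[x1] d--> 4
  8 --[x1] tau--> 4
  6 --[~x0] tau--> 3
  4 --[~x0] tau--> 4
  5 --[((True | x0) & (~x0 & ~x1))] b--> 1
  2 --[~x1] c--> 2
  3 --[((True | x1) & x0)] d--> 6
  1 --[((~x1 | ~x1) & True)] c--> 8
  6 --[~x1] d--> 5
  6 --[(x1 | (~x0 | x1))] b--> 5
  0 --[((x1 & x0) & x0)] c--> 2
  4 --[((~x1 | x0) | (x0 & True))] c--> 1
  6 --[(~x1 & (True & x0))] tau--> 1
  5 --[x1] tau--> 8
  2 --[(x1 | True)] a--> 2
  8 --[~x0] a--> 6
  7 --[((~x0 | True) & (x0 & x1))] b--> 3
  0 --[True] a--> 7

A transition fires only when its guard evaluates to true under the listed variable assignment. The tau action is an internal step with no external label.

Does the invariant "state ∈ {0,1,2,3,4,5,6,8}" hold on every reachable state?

Safe = {0,1,2,3,4,5,6,8}
Reachable = {0,7}
  0: safe
  7: ✗ unsafe
counterexample path to 7: a

Answer: INVARIANT VIOLATED at state 7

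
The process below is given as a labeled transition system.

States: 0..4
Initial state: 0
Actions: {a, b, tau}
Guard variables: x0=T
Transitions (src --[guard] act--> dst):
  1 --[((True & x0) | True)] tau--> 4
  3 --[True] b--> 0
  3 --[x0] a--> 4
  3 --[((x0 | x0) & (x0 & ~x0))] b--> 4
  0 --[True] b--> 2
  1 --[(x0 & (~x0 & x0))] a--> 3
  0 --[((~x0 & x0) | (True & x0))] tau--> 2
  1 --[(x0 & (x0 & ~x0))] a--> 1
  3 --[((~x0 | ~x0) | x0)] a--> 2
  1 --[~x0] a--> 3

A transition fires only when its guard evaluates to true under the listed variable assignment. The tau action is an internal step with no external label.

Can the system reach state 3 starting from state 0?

After dropping false guards: 6 live edges.
L0 = {0}
L1 = {2}  cumulative {0,2}
R = {0,2}

Answer: UNREACHABLE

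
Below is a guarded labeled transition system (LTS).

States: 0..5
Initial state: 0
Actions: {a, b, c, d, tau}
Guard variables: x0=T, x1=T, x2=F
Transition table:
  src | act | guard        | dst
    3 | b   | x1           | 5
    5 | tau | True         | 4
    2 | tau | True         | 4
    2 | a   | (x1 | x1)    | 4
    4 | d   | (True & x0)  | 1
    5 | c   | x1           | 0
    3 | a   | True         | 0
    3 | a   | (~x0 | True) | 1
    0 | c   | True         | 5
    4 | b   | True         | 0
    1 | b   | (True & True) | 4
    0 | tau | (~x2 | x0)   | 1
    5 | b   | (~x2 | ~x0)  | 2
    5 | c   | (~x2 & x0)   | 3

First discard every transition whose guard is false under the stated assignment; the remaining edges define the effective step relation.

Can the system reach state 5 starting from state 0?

14 transition(s) survive guard evaluation.
L0 = {0}
L1 = {1,5}  cumulative {0,1,5}
L2 = {2,3,4}  cumulative {0,1,2,3,4,5}
Reach set: {0,1,2,3,4,5}
witness 5: c

Answer: REACHABLE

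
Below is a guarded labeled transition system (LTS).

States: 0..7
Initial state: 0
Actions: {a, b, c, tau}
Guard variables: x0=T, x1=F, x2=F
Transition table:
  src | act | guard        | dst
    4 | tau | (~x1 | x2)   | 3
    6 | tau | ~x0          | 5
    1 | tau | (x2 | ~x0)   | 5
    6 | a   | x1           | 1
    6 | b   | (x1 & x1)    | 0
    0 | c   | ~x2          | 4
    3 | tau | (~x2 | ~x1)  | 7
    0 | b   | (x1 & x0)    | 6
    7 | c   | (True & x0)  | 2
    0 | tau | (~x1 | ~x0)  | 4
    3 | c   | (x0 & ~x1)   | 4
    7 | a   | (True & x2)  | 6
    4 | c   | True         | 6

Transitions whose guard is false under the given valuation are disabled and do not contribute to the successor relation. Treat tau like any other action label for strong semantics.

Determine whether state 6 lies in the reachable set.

Answer: REACHABLE

Trace:
7 transition(s) survive guard evaluation.
depth 0: {0}
depth 1: {4}  now seen {0,4}
depth 2: {3,6}  now seen {0,3,4,6}
depth 3: {7}  now seen {0,3,4,6,7}
depth 4: {2}  now seen {0,2,3,4,6,7}
R = {0,2,3,4,6,7}
witness 6: c·c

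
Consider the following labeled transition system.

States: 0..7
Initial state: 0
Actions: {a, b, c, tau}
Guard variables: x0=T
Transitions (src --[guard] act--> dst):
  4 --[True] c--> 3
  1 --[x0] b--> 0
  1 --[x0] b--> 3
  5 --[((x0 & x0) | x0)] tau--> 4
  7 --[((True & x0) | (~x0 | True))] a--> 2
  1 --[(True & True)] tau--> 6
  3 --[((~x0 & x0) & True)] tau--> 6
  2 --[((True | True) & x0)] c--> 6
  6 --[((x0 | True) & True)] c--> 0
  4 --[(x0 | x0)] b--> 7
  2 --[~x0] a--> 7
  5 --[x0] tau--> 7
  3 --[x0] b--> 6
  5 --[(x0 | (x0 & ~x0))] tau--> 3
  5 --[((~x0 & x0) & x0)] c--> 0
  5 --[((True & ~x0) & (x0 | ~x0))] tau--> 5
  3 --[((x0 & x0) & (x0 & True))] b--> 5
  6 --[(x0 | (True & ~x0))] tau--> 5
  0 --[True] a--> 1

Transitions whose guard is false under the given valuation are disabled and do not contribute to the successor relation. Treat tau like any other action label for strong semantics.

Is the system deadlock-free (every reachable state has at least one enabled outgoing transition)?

Reach set: {0,1,2,3,4,5,6,7}
  0: a→1  [1 out]
  1: b→0  b→3  tau→6  [3 out]
  2: c→6  [1 out]
  3: b→5  b→6  [2 out]
  4: b→7  c→3  [2 out]
  5: tau→3  tau→4  tau→7  [3 out]
  6: c→0  tau→5  [2 out]
  7: a→2  [1 out]

Answer: DEADLOCK-FREE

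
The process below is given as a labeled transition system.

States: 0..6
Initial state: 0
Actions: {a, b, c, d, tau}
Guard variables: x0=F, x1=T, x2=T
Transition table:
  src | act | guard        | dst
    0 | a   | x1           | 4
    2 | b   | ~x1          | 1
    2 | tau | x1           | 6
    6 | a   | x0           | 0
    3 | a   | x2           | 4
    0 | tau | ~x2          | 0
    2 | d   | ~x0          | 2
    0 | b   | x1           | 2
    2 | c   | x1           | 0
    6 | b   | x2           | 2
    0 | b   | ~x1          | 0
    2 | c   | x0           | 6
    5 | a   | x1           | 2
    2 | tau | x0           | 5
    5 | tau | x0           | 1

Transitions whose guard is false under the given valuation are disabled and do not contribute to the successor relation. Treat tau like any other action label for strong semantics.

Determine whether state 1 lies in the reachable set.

Answer: UNREACHABLE

Trace:
Guard filter leaves 8 enabled edge(s).
depth 0: {0}
depth 1: {2,4}  total {0,2,4}
depth 2: {6}  total {0,2,4,6}
R = {0,2,4,6}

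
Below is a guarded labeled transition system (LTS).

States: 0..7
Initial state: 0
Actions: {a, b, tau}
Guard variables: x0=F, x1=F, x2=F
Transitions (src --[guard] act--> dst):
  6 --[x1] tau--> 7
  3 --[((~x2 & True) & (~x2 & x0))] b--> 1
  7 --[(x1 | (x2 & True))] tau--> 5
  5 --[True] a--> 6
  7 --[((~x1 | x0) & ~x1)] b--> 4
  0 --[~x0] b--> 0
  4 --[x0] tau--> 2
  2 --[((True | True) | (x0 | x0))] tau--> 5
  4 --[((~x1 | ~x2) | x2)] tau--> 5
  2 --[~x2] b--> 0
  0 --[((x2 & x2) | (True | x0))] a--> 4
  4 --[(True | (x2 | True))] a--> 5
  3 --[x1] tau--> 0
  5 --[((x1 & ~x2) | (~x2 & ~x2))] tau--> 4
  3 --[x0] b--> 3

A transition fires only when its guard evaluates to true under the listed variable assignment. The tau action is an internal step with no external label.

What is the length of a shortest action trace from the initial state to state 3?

Answer: UNREACHABLE

Working:
Breadth-first toward 3:
  L0 = {0}
  L1 = {4}
  L2 = {5}
  L3 = {6}
3 never appears.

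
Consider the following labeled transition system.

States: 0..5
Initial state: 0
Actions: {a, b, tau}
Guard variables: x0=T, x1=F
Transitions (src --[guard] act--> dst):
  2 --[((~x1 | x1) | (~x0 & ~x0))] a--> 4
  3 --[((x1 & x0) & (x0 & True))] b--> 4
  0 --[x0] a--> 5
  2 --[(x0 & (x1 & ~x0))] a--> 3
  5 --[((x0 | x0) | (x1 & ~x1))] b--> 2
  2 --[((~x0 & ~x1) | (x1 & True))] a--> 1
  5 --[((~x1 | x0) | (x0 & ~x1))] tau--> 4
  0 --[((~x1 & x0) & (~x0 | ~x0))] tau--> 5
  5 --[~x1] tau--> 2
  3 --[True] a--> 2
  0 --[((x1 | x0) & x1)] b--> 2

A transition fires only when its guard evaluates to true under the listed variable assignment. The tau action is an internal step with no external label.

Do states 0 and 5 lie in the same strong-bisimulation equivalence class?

Answer: NOT BISIMILAR

Analysis:
Refine partition for ~:
  P[0] = {{0,1,2,3,4,5}}
  P[1] = {{0,2,3},{1,4},{5}}
  P[2] = {{0},{1,4},{2},{3},{5}}
5 equivalence class(es) (converged in 3)
[0]={0}  [5]={5}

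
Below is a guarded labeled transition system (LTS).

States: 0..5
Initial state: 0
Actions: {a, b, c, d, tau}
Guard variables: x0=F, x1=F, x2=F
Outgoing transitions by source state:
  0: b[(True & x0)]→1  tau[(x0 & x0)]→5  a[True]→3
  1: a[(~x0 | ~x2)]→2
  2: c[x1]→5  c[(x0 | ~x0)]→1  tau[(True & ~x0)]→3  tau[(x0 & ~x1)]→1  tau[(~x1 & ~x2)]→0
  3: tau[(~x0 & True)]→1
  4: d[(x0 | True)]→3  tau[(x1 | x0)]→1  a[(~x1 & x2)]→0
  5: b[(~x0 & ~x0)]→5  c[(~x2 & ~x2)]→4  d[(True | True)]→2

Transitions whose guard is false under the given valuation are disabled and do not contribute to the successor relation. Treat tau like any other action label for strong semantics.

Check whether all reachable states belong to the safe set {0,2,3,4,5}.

Allowed set {0,2,3,4,5}
Reach set: {0,1,2,3}
  0: safe
  1: ✗ unsafe
  2: safe
  3: safe
witness against invariant: a·tau → 1

Answer: INVARIANT VIOLATED at state 1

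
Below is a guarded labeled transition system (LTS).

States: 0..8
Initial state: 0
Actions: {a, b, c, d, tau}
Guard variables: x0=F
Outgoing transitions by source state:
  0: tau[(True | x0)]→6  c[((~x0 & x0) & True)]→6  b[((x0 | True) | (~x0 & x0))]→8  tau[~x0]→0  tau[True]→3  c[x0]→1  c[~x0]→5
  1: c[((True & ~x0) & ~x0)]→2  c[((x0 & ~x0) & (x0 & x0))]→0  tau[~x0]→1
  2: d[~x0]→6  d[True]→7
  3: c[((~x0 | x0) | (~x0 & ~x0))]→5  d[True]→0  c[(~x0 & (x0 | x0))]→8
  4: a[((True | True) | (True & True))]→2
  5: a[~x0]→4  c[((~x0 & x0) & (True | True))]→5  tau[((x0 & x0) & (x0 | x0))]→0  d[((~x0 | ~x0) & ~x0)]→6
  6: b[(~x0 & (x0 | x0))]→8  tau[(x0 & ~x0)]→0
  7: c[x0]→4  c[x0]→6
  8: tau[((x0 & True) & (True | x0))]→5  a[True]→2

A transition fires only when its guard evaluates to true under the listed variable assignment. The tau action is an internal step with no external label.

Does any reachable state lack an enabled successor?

Answer: DEADLOCK at state 6

Trace:
Reachable = {0,2,3,4,5,6,7,8}
  0: b→8  c→5  tau→0  tau→3  tau→6  [5 exit(s)]
  2: d→6  d→7  [2 exit(s)]
  3: c→5  d→0  [2 exit(s)]
  4: a→2  [1 exit(s)]
  5: a→4  d→6  [2 exit(s)]
  6: ∅  [no exit]
  7: ∅  [no exit]
  8: a→2  [1 exit(s)]
Path to 6: tau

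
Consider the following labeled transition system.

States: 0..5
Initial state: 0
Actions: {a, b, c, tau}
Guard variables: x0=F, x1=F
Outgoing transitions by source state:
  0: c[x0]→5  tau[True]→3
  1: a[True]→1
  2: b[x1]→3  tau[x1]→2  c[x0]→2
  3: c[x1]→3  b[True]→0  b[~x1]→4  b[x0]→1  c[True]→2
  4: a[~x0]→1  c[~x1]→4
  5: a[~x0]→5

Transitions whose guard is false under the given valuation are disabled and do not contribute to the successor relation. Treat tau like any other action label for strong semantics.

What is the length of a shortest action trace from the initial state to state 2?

Breadth-first toward 2:
  depth 0: {0}
  depth 1: {3}
  depth 2: {2,4}
depth(2)=2, e.g. tau·c

Answer: 2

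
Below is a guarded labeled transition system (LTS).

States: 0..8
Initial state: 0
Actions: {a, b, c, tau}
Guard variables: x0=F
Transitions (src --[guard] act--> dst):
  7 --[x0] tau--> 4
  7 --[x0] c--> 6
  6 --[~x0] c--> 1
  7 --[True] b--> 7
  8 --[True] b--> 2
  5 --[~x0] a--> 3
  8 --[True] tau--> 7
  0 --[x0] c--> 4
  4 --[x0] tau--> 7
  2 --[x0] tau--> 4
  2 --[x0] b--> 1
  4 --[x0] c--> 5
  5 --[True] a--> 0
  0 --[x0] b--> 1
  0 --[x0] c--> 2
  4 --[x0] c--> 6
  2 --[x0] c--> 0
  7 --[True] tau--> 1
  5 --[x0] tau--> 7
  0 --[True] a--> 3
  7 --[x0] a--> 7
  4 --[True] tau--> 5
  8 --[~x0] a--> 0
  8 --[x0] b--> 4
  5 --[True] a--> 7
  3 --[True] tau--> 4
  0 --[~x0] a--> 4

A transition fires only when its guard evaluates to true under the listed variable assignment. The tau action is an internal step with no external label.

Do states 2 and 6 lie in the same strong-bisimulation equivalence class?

Answer: NOT BISIMILAR

Working:
Compute ~ classes (split until stable):
  π0 = {{0,1,2,3,4,5,6,7,8}}
  π1 = {{0,5},{1,2},{3,4},{6},{7},{8}}
  π2 = {{0},{1,2},{3},{4},{5},{6},{7},{8}}
8 equivalence class(es) (converged in 3)
2∈{1,2}, 6∈{6}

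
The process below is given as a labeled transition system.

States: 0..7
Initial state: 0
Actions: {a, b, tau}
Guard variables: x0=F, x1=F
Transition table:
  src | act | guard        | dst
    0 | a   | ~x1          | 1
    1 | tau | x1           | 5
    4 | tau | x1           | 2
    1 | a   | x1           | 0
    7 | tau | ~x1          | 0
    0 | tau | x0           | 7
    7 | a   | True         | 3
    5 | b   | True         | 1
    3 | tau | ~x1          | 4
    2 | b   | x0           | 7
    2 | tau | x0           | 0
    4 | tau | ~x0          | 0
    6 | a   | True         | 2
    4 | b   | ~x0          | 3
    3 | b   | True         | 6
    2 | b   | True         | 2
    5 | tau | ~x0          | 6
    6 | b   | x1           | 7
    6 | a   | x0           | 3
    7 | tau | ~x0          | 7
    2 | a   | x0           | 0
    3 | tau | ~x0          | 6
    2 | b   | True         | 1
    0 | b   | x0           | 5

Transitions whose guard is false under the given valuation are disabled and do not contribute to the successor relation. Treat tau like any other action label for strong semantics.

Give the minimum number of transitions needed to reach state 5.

Answer: UNREACHABLE

Working:
Breadth-first toward 5:
  Layer 0: {0}
  Layer 1: {1}
5 never appears.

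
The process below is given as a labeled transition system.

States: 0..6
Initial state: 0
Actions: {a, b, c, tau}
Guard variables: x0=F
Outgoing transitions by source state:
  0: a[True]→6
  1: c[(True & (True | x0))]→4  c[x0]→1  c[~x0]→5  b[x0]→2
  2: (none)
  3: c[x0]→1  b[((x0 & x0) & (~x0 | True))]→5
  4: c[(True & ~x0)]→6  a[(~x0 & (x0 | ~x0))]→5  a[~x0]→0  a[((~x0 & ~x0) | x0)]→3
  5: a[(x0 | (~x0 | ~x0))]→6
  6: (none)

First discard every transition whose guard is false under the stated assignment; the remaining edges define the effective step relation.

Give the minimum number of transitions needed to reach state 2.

Layered search for 2:
  Layer 0: {0}
  Layer 1: {6}
2 never appears.

Answer: UNREACHABLE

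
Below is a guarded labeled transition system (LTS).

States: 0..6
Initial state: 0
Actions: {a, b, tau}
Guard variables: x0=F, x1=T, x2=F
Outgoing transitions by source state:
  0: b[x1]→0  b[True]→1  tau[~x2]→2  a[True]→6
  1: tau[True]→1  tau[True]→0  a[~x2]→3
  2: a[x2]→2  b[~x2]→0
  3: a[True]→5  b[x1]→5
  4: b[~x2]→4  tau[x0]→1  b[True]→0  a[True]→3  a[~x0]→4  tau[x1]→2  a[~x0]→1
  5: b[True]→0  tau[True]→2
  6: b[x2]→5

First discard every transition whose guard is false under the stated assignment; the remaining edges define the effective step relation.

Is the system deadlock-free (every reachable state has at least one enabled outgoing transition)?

Answer: DEADLOCK at state 6

Analysis:
Reachable = {0,1,2,3,5,6}
  0: a→6  b→0  b→1  tau→2  [deg 4]
  1: a→3  tau→0  tau→1  [deg 3]
  2: b→0  [deg 1]
  3: a→5  b→5  [deg 2]
  5: b→0  tau→2  [deg 2]
  6: ∅  [no exit]
trace reaching 6: a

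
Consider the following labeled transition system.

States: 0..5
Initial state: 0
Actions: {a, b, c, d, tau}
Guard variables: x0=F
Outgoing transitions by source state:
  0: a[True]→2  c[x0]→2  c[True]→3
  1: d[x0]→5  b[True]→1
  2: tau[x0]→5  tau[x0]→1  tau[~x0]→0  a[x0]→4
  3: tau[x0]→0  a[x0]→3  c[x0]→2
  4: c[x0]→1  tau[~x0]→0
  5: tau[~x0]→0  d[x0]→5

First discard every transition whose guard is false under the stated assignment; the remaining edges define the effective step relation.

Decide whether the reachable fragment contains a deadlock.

Reach set: {0,2,3}
  0: a→2  c→3  [2 exit(s)]
  2: tau→0  [1 exit(s)]
  3: ∅  [deadlock]
Path to 3: c

Answer: DEADLOCK at state 3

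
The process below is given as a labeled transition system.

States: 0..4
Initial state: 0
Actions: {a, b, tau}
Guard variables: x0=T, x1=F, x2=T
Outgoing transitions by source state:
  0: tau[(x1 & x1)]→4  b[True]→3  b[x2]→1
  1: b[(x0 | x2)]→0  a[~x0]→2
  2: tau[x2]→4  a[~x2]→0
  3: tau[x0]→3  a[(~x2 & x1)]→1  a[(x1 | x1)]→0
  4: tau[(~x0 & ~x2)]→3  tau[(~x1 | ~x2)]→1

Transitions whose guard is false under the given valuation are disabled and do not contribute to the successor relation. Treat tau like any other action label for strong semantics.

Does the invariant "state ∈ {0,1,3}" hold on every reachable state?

Inv-set: {0,1,3}
Reach set: {0,1,3}
  0: safe
  1: safe
  3: safe

Answer: INVARIANT HOLDS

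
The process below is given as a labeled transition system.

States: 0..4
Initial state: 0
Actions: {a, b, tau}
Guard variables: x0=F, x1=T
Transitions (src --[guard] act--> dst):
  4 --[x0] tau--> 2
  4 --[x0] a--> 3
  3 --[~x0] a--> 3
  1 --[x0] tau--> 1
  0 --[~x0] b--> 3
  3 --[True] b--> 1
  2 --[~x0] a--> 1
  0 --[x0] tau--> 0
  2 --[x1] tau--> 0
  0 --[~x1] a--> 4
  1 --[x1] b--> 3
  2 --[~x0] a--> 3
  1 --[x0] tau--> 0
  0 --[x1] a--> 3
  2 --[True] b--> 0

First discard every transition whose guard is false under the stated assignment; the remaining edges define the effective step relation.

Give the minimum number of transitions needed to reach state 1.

Answer: 2

Trace:
Layered search for 1:
  depth 0: {0}
  depth 1: {3}
  depth 2: {1}
first hit 1 at d=2 via a·b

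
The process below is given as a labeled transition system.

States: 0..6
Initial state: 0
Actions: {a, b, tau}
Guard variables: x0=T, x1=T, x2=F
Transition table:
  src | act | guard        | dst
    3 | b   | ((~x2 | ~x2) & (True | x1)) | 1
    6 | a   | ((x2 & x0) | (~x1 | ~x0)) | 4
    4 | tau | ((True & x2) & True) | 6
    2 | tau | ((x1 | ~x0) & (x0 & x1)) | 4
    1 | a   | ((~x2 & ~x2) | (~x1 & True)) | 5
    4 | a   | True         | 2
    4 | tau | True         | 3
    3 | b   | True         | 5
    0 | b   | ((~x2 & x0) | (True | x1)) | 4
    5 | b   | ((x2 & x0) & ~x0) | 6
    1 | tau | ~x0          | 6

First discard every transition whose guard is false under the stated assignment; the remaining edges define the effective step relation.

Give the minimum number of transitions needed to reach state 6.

Answer: UNREACHABLE

Working:
BFS to 6:
  L0 = {0}
  L1 = {4}
  L2 = {2,3}
  L3 = {1,5}
6 never appears.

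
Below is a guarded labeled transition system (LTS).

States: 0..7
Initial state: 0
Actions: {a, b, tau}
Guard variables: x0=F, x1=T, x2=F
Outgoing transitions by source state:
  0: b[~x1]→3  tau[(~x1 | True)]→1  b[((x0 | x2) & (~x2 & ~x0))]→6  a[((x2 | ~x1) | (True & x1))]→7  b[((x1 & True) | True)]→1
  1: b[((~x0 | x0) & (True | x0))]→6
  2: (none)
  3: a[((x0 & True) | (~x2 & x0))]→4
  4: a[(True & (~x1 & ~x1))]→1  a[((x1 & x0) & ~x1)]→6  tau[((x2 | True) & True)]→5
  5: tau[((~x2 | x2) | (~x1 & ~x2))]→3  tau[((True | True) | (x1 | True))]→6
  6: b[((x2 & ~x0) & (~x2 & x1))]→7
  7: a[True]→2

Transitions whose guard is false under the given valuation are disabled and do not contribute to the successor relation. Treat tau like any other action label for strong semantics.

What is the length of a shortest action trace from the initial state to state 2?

Layered search for 2:
  Layer 0: {0}
  Layer 1: {1,7}
  Layer 2: {2,6}
depth(2)=2, e.g. a·a

Answer: 2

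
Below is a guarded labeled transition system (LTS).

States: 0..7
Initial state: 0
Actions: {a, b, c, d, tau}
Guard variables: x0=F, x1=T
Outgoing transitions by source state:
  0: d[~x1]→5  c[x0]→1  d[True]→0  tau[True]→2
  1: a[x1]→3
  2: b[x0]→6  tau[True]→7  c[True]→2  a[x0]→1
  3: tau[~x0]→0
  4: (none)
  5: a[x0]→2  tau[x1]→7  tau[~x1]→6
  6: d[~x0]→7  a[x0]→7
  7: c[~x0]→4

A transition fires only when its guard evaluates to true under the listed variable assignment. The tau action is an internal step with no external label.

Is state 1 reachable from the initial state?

After dropping false guards: 9 live edges.
Layer 0: {0}
Layer 1: {2}  now seen {0,2}
Layer 2: {7}  now seen {0,2,7}
Layer 3: {4}  now seen {0,2,4,7}
R = {0,2,4,7}

Answer: UNREACHABLE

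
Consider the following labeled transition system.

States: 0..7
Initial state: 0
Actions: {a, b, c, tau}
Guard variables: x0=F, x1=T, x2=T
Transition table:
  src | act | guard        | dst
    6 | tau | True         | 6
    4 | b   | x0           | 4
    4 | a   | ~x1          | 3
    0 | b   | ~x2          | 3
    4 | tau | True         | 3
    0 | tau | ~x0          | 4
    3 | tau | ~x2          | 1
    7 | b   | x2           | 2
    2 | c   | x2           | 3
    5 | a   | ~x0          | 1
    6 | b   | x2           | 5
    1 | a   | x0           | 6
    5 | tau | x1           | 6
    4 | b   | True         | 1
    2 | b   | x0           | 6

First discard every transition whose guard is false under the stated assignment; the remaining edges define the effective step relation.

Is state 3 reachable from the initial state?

Answer: REACHABLE

Analysis:
Guard filter leaves 9 enabled edge(s).
Layer 0: {0}
Layer 1: {4}  cumulative {0,4}
Layer 2: {1,3}  cumulative {0,1,3,4}
Reach set: {0,1,3,4}
trace reaching 3: tau·tau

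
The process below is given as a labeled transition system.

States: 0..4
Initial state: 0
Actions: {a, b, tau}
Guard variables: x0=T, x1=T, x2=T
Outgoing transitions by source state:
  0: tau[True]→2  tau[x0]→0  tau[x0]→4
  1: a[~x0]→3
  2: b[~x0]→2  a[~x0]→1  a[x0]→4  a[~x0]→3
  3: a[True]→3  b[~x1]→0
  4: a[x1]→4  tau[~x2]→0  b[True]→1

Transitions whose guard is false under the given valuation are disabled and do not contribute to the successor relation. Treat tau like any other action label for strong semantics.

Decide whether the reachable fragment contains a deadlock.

R = {0,1,2,4}
  0: tau→0  tau→2  tau→4  [3 exit(s)]
  1: ∅  [no exit]
  2: a→4  [1 exit(s)]
  4: a→4  b→1  [2 exit(s)]
witness 1: tau·b

Answer: DEADLOCK at state 1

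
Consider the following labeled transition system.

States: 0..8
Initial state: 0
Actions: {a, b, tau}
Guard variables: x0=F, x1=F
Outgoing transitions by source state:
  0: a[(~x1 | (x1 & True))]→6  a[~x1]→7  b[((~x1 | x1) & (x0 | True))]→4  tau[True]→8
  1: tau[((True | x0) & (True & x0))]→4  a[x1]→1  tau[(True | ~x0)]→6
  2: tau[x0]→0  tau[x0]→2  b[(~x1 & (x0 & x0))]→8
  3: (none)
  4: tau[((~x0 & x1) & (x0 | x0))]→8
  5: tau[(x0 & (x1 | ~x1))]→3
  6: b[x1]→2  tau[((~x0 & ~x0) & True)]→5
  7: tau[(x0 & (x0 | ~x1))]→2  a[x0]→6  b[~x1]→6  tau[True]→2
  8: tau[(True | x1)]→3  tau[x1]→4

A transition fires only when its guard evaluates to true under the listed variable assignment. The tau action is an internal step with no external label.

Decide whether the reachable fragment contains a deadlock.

Answer: DEADLOCK at state 2

Working:
Reach set: {0,2,3,4,5,6,7,8}
  0: a→6  a→7  b→4  tau→8  [deg 4]
  2: ∅  [deadlock]
  3: ∅  [deadlock]
  4: ∅  [deadlock]
  5: ∅  [deadlock]
  6: tau→5  [deg 1]
  7: b→6  tau→2  [deg 2]
  8: tau→3  [deg 1]
trace reaching 2: a·tau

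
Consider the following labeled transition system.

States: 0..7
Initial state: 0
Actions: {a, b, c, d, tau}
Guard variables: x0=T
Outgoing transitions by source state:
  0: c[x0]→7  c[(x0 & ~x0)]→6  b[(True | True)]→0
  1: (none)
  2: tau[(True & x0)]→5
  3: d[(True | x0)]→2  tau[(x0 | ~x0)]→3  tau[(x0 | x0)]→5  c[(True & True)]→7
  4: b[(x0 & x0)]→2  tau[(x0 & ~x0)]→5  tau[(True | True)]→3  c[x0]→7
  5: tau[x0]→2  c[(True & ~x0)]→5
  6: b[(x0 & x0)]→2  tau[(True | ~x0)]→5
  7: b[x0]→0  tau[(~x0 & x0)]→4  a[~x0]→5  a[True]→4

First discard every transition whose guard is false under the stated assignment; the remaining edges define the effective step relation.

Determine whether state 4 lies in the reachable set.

Answer: REACHABLE

Trace:
After dropping false guards: 15 live edges.
L0 = {0}
L1 = {7}  total {0,7}
L2 = {4}  total {0,4,7}
L3 = {2,3}  total {0,2,3,4,7}
L4 = {5}  total {0,2,3,4,5,7}
R = {0,2,3,4,5,7}
trace reaching 4: c·a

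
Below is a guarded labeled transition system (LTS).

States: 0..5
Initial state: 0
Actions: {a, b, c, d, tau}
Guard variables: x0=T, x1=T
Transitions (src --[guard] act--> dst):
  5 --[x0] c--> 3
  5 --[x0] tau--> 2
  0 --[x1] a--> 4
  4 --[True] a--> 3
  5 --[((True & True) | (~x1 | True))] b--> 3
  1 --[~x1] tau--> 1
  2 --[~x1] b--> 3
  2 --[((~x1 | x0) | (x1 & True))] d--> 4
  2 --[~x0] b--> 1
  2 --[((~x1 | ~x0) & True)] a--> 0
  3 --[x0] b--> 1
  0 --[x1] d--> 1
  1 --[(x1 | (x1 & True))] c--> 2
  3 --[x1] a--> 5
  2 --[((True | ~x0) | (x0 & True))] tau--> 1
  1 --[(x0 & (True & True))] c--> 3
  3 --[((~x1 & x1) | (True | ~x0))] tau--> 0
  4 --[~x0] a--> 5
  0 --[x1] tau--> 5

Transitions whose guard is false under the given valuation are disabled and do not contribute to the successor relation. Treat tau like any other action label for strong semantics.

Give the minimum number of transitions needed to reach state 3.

Layered search for 3:
  L0 = {0}
  L1 = {1,4,5}
  L2 = {2,3}
3 enters at depth 2; path a·a

Answer: 2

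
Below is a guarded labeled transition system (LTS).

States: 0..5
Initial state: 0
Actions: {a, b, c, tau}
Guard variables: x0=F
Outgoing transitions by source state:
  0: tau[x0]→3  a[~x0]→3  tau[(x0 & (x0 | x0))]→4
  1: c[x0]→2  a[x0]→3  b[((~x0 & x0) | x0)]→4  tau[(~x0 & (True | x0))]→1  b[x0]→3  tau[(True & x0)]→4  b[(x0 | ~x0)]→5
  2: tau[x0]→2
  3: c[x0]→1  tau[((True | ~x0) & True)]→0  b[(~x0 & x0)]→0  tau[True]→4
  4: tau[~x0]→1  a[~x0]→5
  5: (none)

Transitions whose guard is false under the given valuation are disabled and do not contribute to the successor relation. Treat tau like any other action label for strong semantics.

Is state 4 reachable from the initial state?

Answer: REACHABLE

Trace:
After dropping false guards: 7 live edges.
L0 = {0}
L1 = {3}  now seen {0,3}
L2 = {4}  now seen {0,3,4}
L3 = {1,5}  now seen {0,1,3,4,5}
Reach set: {0,1,3,4,5}
witness 4: a·tau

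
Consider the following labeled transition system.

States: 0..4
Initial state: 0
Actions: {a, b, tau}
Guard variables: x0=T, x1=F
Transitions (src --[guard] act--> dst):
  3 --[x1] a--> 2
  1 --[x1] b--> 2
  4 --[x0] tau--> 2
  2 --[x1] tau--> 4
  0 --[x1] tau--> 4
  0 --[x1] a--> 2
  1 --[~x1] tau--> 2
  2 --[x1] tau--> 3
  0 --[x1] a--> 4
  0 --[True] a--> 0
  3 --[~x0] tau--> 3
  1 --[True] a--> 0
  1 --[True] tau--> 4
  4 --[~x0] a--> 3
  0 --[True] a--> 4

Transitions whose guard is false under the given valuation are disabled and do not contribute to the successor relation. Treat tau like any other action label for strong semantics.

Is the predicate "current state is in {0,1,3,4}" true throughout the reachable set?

Answer: INVARIANT VIOLATED at state 2

Working:
Inv-set: {0,1,3,4}
Reach set: {0,2,4}
  0: ok
  2: ✗ unsafe
  4: ok
witness against invariant: a·tau → 2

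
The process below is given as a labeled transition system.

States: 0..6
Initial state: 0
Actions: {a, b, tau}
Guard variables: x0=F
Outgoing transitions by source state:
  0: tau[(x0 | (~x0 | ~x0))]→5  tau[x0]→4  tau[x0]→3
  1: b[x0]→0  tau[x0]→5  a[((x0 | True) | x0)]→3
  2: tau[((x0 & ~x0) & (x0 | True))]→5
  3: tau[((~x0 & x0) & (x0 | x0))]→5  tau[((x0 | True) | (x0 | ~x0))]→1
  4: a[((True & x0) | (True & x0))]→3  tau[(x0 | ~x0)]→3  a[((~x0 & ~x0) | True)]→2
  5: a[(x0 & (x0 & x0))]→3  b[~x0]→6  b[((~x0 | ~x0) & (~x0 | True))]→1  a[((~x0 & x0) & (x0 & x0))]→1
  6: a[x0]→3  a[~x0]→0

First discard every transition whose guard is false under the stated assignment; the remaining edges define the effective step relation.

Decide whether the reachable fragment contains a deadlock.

Answer: DEADLOCK-FREE

Working:
Reachable = {0,1,3,5,6}
  0: tau→5  [1 exit(s)]
  1: a→3  [1 exit(s)]
  3: tau→1  [1 exit(s)]
  5: b→1  b→6  [2 exit(s)]
  6: a→0  [1 exit(s)]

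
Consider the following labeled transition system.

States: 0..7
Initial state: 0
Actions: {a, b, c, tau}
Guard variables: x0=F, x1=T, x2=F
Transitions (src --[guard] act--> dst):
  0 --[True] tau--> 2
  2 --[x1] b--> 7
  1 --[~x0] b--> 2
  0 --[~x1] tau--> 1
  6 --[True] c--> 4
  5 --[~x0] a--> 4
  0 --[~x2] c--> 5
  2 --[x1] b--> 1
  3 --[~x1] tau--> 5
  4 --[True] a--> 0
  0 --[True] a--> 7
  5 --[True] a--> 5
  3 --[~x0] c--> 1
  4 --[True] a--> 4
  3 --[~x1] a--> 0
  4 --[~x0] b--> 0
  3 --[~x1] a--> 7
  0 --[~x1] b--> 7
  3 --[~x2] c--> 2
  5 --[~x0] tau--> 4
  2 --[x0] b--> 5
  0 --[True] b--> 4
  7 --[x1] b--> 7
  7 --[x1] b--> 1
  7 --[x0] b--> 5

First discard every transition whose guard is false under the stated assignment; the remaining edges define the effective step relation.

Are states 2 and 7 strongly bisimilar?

Bisimulation quotient by refinement:
  π0 = {{0,1,2,3,4,5,6,7}}
  π1 = {{0},{1,2,7},{3,6},{4},{5}}
  π2 = {{0},{1,2,7},{3},{4},{5},{6}}
stable after 3 split(s): 6 block(s)
class of 2: {1,2,7}; class of 7: {1,2,7}

Answer: BISIMILAR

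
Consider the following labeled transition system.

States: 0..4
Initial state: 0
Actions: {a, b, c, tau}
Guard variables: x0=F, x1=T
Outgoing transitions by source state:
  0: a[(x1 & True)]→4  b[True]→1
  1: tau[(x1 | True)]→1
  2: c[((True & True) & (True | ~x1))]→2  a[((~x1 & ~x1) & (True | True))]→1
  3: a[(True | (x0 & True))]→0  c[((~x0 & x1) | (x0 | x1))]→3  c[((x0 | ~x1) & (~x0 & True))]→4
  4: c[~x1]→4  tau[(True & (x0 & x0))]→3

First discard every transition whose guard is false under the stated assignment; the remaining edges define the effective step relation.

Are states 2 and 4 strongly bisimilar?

Compute ~ classes (split until stable):
  P[0] = {{0,1,2,3,4}}
  P[1] = {{0},{1},{2},{3},{4}}
Fixed point at round 2; 5 class(es).
class of 2: {2}; class of 4: {4}

Answer: NOT BISIMILAR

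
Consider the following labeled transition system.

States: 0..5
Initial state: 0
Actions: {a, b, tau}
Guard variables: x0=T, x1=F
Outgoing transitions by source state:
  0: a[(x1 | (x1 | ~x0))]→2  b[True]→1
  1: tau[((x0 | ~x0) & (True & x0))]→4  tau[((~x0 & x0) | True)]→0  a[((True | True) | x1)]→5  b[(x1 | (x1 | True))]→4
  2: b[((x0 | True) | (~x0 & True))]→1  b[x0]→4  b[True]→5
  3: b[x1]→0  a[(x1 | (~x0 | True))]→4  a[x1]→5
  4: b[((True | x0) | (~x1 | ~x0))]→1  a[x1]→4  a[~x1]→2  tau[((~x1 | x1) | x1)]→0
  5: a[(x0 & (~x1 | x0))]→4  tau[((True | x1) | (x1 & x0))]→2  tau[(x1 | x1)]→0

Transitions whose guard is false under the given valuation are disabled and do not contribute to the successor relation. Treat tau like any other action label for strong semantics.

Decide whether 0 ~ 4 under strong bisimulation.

Answer: NOT BISIMILAR

Trace:
Refine partition for ~:
  P[0] = {{0,1,2,3,4,5}}
  P[1] = {{0,2},{1,4},{3},{5}}
  P[2] = {{0},{1},{2},{3},{4},{5}}
6 equivalence class(es) (converged in 3)
class of 0: {0}; class of 4: {4}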